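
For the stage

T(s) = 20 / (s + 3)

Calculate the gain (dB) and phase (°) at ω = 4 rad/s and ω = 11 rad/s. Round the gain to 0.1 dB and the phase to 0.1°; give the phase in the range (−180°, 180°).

ω = 4: 12.0 dB, -53.1°; ω = 11: 4.9 dB, -74.7°

At s = jω = j4:
pole (s+3): 3 + j4 → |·| = √(3²+4²) = √25 ≈ 5, ∠ = arctan(4/3) ≈ 53.13°
|T| = 20 / 5 ≈ 4
Gain = 20 log₁₀(4) ≈ 12.04 dB
∠T = 0.00° − 53.13° = -53.13°

At s = jω = j11:
pole (s+3): 3 + j11 → |·| = √(3²+11²) = √130 ≈ 11.402, ∠ = arctan(11/3) ≈ 74.74°
|T| = 20 / 11.402 ≈ 1.7541
Gain = 20 log₁₀(1.7541) ≈ 4.88 dB
∠T = 0.00° − 74.74° = -74.74°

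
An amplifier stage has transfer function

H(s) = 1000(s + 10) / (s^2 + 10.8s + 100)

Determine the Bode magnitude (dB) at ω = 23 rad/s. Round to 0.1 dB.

34.1 dB

At s = jω = j23:
zero (s+10): 10 + j23 → |·| = √(10²+23²) = √629 ≈ 25.08, ∠ = arctan(23/10) ≈ 66.50°
quadratic: (j23)² + 10.8·j23 + 100 = -429 + j248.4 → |·| ≈ 495.73, ∠ ≈ 149.93°
|H| = 1000 · 25.08 / 495.73 ≈ 50.592
Gain = 20 log₁₀(50.592) ≈ 34.08 dB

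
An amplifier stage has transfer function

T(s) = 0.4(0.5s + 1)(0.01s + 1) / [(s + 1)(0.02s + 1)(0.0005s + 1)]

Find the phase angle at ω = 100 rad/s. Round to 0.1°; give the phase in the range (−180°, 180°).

-21.9°

At ω = 100 rad/s:
zero (1 + j100·0.5) = 1 + j50 → |·| ≈ 50.01, ∠ ≈ 88.85°
zero (1 + j100·0.01) = 1 + j1 → |·| ≈ 1.4142, ∠ ≈ 45.00°
pole (1 + j100·1) = 1 + j100 → |·| ≈ 100, ∠ ≈ 89.43°
pole (1 + j100·0.02) = 1 + j2 → |·| ≈ 2.2361, ∠ ≈ 63.43°
pole (1 + j100·0.0005) = 1 + j0.05 → |·| ≈ 1.0012, ∠ ≈ 2.86°
∠T = (88.85° + 45.00°) − (89.43° + 63.43° + 2.86°) = -21.87°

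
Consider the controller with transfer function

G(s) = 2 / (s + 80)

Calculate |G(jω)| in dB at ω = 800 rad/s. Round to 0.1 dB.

-52.1 dB

At s = jω = j800:
pole (s+80): 80 + j800 → |·| = √(80²+800²) = √646400 ≈ 803.99, ∠ = arctan(800/80) ≈ 84.29°
|G| = 2 / 803.99 ≈ 0.0024876
Gain = 20 log₁₀(0.0024876) ≈ -52.08 dB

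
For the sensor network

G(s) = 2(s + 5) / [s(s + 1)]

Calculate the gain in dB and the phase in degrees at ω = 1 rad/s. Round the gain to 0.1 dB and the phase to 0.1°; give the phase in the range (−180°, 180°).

17.2 dB, -123.7°

At s = jω = j1:
zero (s+5): 5 + j1 → |·| = √(5²+1²) = √26 ≈ 5.099, ∠ = arctan(1/5) ≈ 11.31°
pole (s+1): 1 + j1 → |·| = √(1²+1²) = √2 ≈ 1.4142, ∠ = arctan(1/1) ≈ 45.00°
pole at origin: |s| = 1, ∠ = 90.00° (in denominator)
|G| = 2 · 5.099 / 1.4142 ≈ 7.2111
Gain = 20 log₁₀(7.2111) ≈ 17.16 dB
∠G = 11.31° − 135.00° = -123.69°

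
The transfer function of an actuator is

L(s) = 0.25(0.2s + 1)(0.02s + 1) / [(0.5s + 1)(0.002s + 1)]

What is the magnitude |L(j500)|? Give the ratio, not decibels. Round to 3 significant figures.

At ω = 500 rad/s:
zero (1 + j500·0.2) = 1 + j100 → |·| ≈ 100, ∠ ≈ 89.43°
zero (1 + j500·0.02) = 1 + j10 → |·| ≈ 10.05, ∠ ≈ 84.29°
pole (1 + j500·0.5) = 1 + j250 → |·| ≈ 250, ∠ ≈ 89.77°
pole (1 + j500·0.002) = 1 + j1 → |·| ≈ 1.4142, ∠ ≈ 45.00°
|L| = 0.25 · 100 · 10.05 / (250 · 1.4142) ≈ 0.71065

0.711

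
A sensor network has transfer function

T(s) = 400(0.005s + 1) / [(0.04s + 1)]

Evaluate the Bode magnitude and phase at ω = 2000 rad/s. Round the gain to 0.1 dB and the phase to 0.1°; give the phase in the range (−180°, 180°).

34.0 dB, -5.0°

At ω = 2000 rad/s:
zero (1 + j2000·0.005) = 1 + j10 → |·| ≈ 10.05, ∠ ≈ 84.29°
pole (1 + j2000·0.04) = 1 + j80 → |·| ≈ 80.006, ∠ ≈ 89.28°
|T| = 400 · 10.05 / (80.006) ≈ 50.246
Gain = 20 log₁₀(50.246) ≈ 34.02 dB
∠T = (84.29°) − (89.28°) = -4.99°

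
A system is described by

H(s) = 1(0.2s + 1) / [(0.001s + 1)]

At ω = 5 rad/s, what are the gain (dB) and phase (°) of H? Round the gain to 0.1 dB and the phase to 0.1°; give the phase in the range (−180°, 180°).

At ω = 5 rad/s:
zero (1 + j5·0.2) = 1 + j1 → |·| ≈ 1.4142, ∠ ≈ 45.00°
pole (1 + j5·0.001) = 1 + j0.005 → |·| ≈ 1, ∠ ≈ 0.29°
|H| = 1 · 1.4142 / (1) ≈ 1.4142
Gain = 20 log₁₀(1.4142) ≈ 3.01 dB
∠H = (45.00°) − (0.29°) = 44.71°

3.0 dB, 44.7°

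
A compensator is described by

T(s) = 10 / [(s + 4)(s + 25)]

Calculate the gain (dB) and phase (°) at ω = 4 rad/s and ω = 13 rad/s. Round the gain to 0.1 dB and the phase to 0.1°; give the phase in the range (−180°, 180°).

ω = 4: -23.1 dB, -54.1°; ω = 13: -31.7 dB, -100.4°

At s = jω = j4:
pole (s+4): 4 + j4 → |·| = √(4²+4²) = √32 ≈ 5.6569, ∠ = arctan(4/4) ≈ 45.00°
pole (s+25): 25 + j4 → |·| = √(25²+4²) = √641 ≈ 25.318, ∠ = arctan(4/25) ≈ 9.09°
|T| = 10 / 143.22 ≈ 0.069823
Gain = 20 log₁₀(0.069823) ≈ -23.12 dB
∠T = 0.00° − 54.09° = -54.09°

At s = jω = j13:
pole (s+4): 4 + j13 → |·| = √(4²+13²) = √185 ≈ 13.601, ∠ = arctan(13/4) ≈ 72.90°
pole (s+25): 25 + j13 → |·| = √(25²+13²) = √794 ≈ 28.178, ∠ = arctan(13/25) ≈ 27.47°
|T| = 10 / 383.25 ≈ 0.026093
Gain = 20 log₁₀(0.026093) ≈ -31.67 dB
∠T = 0.00° − 100.37° = -100.37°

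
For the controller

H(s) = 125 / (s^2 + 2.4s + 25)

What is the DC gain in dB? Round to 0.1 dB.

H(0) = 125 / 25 = 5
20 log₁₀(5) ≈ 13.98 dB

14.0 dB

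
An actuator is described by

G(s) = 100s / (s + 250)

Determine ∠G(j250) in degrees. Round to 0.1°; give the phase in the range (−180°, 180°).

45.0°

At s = jω = j250:
zero at origin: s = j250 → |·| = 250, ∠ = 90.00°
pole (s+250): 250 + j250 → |·| = √(250²+250²) = √125000 ≈ 353.55, ∠ = arctan(250/250) ≈ 45.00°
∠G = 90.00° − 45.00° = 45.00°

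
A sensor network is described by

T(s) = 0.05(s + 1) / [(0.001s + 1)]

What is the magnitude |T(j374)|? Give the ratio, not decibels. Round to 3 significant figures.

17.5

At ω = 374 rad/s:
zero (1 + j374·1) = 1 + j374 → |·| ≈ 374, ∠ ≈ 89.85°
pole (1 + j374·0.001) = 1 + j0.374 → |·| ≈ 1.0676, ∠ ≈ 20.51°
|T| = 0.05 · 374 / (1.0676) ≈ 17.516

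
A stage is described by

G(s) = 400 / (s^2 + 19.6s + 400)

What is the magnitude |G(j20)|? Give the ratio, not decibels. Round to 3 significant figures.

At s = jω = j20:
quadratic: (j20)² + 19.6·j20 + 400 = 0 + j392 → |·| ≈ 392, ∠ ≈ 90.00°
|G| = 400 / 392 ≈ 1.0204

1.02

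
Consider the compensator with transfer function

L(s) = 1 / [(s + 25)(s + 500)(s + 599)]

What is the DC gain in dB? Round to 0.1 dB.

L(0) = 1 / (25·500·599) ≈ 1.3356e-07
20 log₁₀(1.3356e-07) ≈ -137.49 dB

-137.5 dB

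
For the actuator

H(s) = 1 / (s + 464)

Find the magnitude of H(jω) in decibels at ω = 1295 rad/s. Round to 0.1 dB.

Substitute s = j1295:
Numerator: 1 = 1 + j0
Denominator: (j1295) + 464 = 464 + j1295
|N| = √(1² + 0²) ≈ 1, ∠N ≈ 0.00°
|D| = √(464² + 1295²) ≈ 1375.6, ∠D ≈ 70.29°
|H| = 1 / 1375.6 ≈ 0.00072696
Gain = 20 log₁₀(0.00072696) ≈ -62.77 dB

-62.8 dB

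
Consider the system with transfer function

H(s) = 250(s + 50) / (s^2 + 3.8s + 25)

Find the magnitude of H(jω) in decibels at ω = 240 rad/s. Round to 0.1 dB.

0.5 dB

At s = jω = j240:
zero (s+50): 50 + j240 → |·| = √(50²+240²) = √60100 ≈ 245.15, ∠ = arctan(240/50) ≈ 78.23°
quadratic: (j240)² + 3.8·j240 + 25 = -57575 + j912 → |·| ≈ 57582, ∠ ≈ 179.09°
|H| = 250 · 245.15 / 57582 ≈ 1.0644
Gain = 20 log₁₀(1.0644) ≈ 0.54 dB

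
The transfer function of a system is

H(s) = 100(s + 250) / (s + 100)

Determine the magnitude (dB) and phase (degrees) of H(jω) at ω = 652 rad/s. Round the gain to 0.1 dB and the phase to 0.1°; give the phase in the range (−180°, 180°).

40.5 dB, -12.3°

At s = jω = j652:
zero (s+250): 250 + j652 → |·| = √(250²+652²) = √487604 ≈ 698.29, ∠ = arctan(652/250) ≈ 69.02°
pole (s+100): 100 + j652 → |·| = √(100²+652²) = √435104 ≈ 659.62, ∠ = arctan(652/100) ≈ 81.28°
|H| = 100 · 698.29 / 659.62 ≈ 105.86
Gain = 20 log₁₀(105.86) ≈ 40.49 dB
∠H = 69.02° − 81.28° = -12.26°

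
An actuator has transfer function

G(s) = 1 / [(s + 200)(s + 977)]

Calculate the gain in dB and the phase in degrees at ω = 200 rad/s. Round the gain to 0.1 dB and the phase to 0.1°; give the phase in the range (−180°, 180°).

-109.0 dB, -56.6°

At s = jω = j200:
pole (s+200): 200 + j200 → |·| = √(200²+200²) = √80000 ≈ 282.84, ∠ = arctan(200/200) ≈ 45.00°
pole (s+977): 977 + j200 → |·| = √(977²+200²) = √994529 ≈ 997.26, ∠ = arctan(200/977) ≈ 11.57°
|G| = 1 / 2.8207e+05 ≈ 3.5452e-06
Gain = 20 log₁₀(3.5452e-06) ≈ -109.01 dB
∠G = 0.00° − 56.57° = -56.57°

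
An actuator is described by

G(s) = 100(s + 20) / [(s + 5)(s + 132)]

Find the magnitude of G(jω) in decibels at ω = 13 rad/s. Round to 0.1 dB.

At s = jω = j13:
zero (s+20): 20 + j13 → |·| = √(20²+13²) = √569 ≈ 23.854, ∠ = arctan(13/20) ≈ 33.02°
pole (s+5): 5 + j13 → |·| = √(5²+13²) = √194 ≈ 13.928, ∠ = arctan(13/5) ≈ 68.96°
pole (s+132): 132 + j13 → |·| = √(132²+13²) = √17593 ≈ 132.64, ∠ = arctan(13/132) ≈ 5.62°
|G| = 100 · 23.854 / 1847.4 ≈ 1.2912
Gain = 20 log₁₀(1.2912) ≈ 2.22 dB

2.2 dB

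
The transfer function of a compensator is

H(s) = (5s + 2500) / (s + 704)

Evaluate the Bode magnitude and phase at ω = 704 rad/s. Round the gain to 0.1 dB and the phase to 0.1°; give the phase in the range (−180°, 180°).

12.7 dB, 9.6°

Substitute s = j704:
Numerator: 5(j704) + 2500 = 2500 + j3520
Denominator: (j704) + 704 = 704 + j704
|N| = √(2500² + 3520²) ≈ 4317.5, ∠N ≈ 54.62°
|D| = √(704² + 704²) ≈ 995.61, ∠D ≈ 45.00°
|H| = 4317.5 / 995.61 ≈ 4.3365
Gain = 20 log₁₀(4.3365) ≈ 12.74 dB
∠H = 54.62° − 45.00° = 9.62°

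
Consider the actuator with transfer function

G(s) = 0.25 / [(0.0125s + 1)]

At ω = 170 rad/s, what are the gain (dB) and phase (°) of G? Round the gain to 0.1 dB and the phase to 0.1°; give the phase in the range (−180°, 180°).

-19.5 dB, -64.8°

At ω = 170 rad/s:
pole (1 + j170·0.0125) = 1 + j2.125 → |·| ≈ 2.3485, ∠ ≈ 64.80°
|G| = 0.25 · 1 / (2.3485) ≈ 0.10645
Gain = 20 log₁₀(0.10645) ≈ -19.46 dB
∠G = (0°) − (64.80°) = -64.80°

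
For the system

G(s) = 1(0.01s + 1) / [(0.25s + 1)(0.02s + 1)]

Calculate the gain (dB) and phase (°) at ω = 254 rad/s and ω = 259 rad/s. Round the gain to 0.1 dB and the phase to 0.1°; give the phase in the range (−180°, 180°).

At ω = 254 rad/s:
zero (1 + j254·0.01) = 1 + j2.54 → |·| ≈ 2.7298, ∠ ≈ 68.51°
pole (1 + j254·0.25) = 1 + j63.5 → |·| ≈ 63.508, ∠ ≈ 89.10°
pole (1 + j254·0.02) = 1 + j5.08 → |·| ≈ 5.1775, ∠ ≈ 78.86°
|G| = 1 · 2.7298 / (63.508 · 5.1775) ≈ 0.008302
Gain = 20 log₁₀(0.008302) ≈ -41.62 dB
∠G = (68.51°) − (89.10° + 78.86°) = -99.45°

At ω = 259 rad/s:
zero (1 + j259·0.01) = 1 + j2.59 → |·| ≈ 2.7763, ∠ ≈ 68.89°
pole (1 + j259·0.25) = 1 + j64.75 → |·| ≈ 64.758, ∠ ≈ 89.12°
pole (1 + j259·0.02) = 1 + j5.18 → |·| ≈ 5.2756, ∠ ≈ 79.07°
|G| = 1 · 2.7763 / (64.758 · 5.2756) ≈ 0.0081265
Gain = 20 log₁₀(0.0081265) ≈ -41.80 dB
∠G = (68.89°) − (89.12° + 79.07°) = -99.30°

ω = 254: -41.6 dB, -99.5°; ω = 259: -41.8 dB, -99.3°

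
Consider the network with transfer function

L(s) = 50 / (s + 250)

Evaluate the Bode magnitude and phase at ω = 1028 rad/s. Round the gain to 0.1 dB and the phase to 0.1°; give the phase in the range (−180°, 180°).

-26.5 dB, -76.3°

At s = jω = j1028:
pole (s+250): 250 + j1028 → |·| = √(250²+1028²) = √1119284 ≈ 1058, ∠ = arctan(1028/250) ≈ 76.33°
|L| = 50 / 1058 ≈ 0.047259
Gain = 20 log₁₀(0.047259) ≈ -26.51 dB
∠L = 0.00° − 76.33° = -76.33°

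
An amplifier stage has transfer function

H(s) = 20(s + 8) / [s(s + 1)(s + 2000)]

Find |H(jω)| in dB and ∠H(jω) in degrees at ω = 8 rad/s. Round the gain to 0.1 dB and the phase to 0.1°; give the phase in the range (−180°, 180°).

At s = jω = j8:
zero (s+8): 8 + j8 → |·| = √(8²+8²) = √128 ≈ 11.314, ∠ = arctan(8/8) ≈ 45.00°
pole (s+1): 1 + j8 → |·| = √(1²+8²) = √65 ≈ 8.0623, ∠ = arctan(8/1) ≈ 82.87°
pole (s+2000): 2000 + j8 → |·| = √(2000²+8²) = √4000064 ≈ 2000, ∠ = arctan(8/2000) ≈ 0.23°
pole at origin: |s| = 8, ∠ = 90.00° (in denominator)
|H| = 20 · 11.314 / 1.29e+05 ≈ 0.0017541
Gain = 20 log₁₀(0.0017541) ≈ -55.12 dB
∠H = 45.00° − 173.10° = -128.10°

-55.1 dB, -128.1°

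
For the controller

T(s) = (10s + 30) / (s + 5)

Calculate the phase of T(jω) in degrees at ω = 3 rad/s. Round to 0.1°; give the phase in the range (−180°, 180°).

14.0°

Substitute s = j3:
Numerator: 10(j3) + 30 = 30 + j30
Denominator: (j3) + 5 = 5 + j3
|N| = √(30² + 30²) ≈ 42.426, ∠N ≈ 45.00°
|D| = √(5² + 3²) ≈ 5.831, ∠D ≈ 30.96°
∠T = 45.00° − 30.96° = 14.04°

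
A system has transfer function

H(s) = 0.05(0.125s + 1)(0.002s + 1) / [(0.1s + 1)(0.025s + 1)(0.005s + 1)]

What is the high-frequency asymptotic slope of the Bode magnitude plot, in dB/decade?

-20 dB/decade

Each pole contributes −20 dB/decade at high frequency; each zero contributes +20 dB/decade.
Net: 2 zero(s) − 3 pole(s) → -20 dB/decade.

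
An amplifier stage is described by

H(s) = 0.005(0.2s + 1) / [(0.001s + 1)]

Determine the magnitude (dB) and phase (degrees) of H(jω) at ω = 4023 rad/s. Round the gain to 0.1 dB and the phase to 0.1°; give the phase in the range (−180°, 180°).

At ω = 4023 rad/s:
zero (1 + j4023·0.2) = 1 + j804.6 → |·| ≈ 804.6, ∠ ≈ 89.93°
pole (1 + j4023·0.001) = 1 + j4.023 → |·| ≈ 4.1454, ∠ ≈ 76.04°
|H| = 0.005 · 804.6 / (4.1454) ≈ 0.97047
Gain = 20 log₁₀(0.97047) ≈ -0.26 dB
∠H = (89.93°) − (76.04°) = 13.89°

-0.3 dB, 13.9°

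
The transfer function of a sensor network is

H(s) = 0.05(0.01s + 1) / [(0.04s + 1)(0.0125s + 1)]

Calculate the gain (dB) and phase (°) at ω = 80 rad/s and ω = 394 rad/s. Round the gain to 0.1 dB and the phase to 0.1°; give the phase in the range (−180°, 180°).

At ω = 80 rad/s:
zero (1 + j80·0.01) = 1 + j0.8 → |·| ≈ 1.2806, ∠ ≈ 38.66°
pole (1 + j80·0.04) = 1 + j3.2 → |·| ≈ 3.3526, ∠ ≈ 72.65°
pole (1 + j80·0.0125) = 1 + j1 → |·| ≈ 1.4142, ∠ ≈ 45.00°
|H| = 0.05 · 1.2806 / (3.3526 · 1.4142) ≈ 0.013505
Gain = 20 log₁₀(0.013505) ≈ -37.39 dB
∠H = (38.66°) − (72.65° + 45.00°) = -78.99°

At ω = 394 rad/s:
zero (1 + j394·0.01) = 1 + j3.94 → |·| ≈ 4.0649, ∠ ≈ 75.76°
pole (1 + j394·0.04) = 1 + j15.76 → |·| ≈ 15.792, ∠ ≈ 86.37°
pole (1 + j394·0.0125) = 1 + j4.925 → |·| ≈ 5.0255, ∠ ≈ 78.52°
|H| = 0.05 · 4.0649 / (15.792 · 5.0255) ≈ 0.002561
Gain = 20 log₁₀(0.002561) ≈ -51.83 dB
∠H = (75.76°) − (86.37° + 78.52°) = -89.13°

ω = 80: -37.4 dB, -79.0°; ω = 394: -51.8 dB, -89.1°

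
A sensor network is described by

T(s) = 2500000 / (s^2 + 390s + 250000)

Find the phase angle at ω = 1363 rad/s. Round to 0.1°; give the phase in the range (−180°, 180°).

-161.7°

At s = jω = j1363:
quadratic: (j1363)² + 390·j1363 + 250000 = -1607769 + j531570 → |·| ≈ 1.6934e+06, ∠ ≈ 161.70°
∠T = 0.00° − 161.70° = -161.70°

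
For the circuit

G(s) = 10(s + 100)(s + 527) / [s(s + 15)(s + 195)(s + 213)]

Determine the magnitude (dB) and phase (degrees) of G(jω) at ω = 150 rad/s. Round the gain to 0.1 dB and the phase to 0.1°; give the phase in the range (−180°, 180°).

-63.3 dB, -174.8°

At s = jω = j150:
zero (s+100): 100 + j150 → |·| = √(100²+150²) = √32500 ≈ 180.28, ∠ = arctan(150/100) ≈ 56.31°
zero (s+527): 527 + j150 → |·| = √(527²+150²) = √300229 ≈ 547.93, ∠ = arctan(150/527) ≈ 15.89°
pole (s+15): 15 + j150 → |·| = √(15²+150²) = √22725 ≈ 150.75, ∠ = arctan(150/15) ≈ 84.29°
pole (s+195): 195 + j150 → |·| = √(195²+150²) = √60525 ≈ 246.02, ∠ = arctan(150/195) ≈ 37.57°
pole (s+213): 213 + j150 → |·| = √(213²+150²) = √67869 ≈ 260.52, ∠ = arctan(150/213) ≈ 35.15°
pole at origin: |s| = 150, ∠ = 90.00° (in denominator)
|G| = 10 · 98781 / 1.4493e+09 ≈ 0.00068158
Gain = 20 log₁₀(0.00068158) ≈ -63.33 dB
∠G = 72.20° − 247.01° = -174.81°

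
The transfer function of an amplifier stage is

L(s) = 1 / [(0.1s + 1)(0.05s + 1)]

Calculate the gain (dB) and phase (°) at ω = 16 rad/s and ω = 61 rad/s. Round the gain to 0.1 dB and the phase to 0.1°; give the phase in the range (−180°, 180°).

ω = 16: -7.7 dB, -96.7°; ω = 61: -26.0 dB, -152.5°

At ω = 16 rad/s:
pole (1 + j16·0.1) = 1 + j1.6 → |·| ≈ 1.8868, ∠ ≈ 57.99°
pole (1 + j16·0.05) = 1 + j0.8 → |·| ≈ 1.2806, ∠ ≈ 38.66°
|L| = 1 · 1 / (1.8868 · 1.2806) ≈ 0.41387
Gain = 20 log₁₀(0.41387) ≈ -7.66 dB
∠L = (0°) − (57.99° + 38.66°) = -96.65°

At ω = 61 rad/s:
pole (1 + j61·0.1) = 1 + j6.1 → |·| ≈ 6.1814, ∠ ≈ 80.69°
pole (1 + j61·0.05) = 1 + j3.05 → |·| ≈ 3.2098, ∠ ≈ 71.85°
|L| = 1 · 1 / (6.1814 · 3.2098) ≈ 0.050401
Gain = 20 log₁₀(0.050401) ≈ -25.95 dB
∠L = (0°) − (80.69° + 71.85°) = -152.54°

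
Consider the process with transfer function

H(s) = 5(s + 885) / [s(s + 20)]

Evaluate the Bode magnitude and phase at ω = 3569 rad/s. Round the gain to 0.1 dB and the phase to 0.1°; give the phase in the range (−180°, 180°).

At s = jω = j3569:
zero (s+885): 885 + j3569 → |·| = √(885²+3569²) = √13520986 ≈ 3677.1, ∠ = arctan(3569/885) ≈ 76.07°
pole (s+20): 20 + j3569 → |·| = √(20²+3569²) = √12738161 ≈ 3569.1, ∠ = arctan(3569/20) ≈ 89.68°
pole at origin: |s| = 3569, ∠ = 90.00° (in denominator)
|H| = 5 · 3677.1 / 1.2738e+07 ≈ 0.0014434
Gain = 20 log₁₀(0.0014434) ≈ -56.81 dB
∠H = 76.07° − 179.68° = -103.61°

-56.8 dB, -103.6°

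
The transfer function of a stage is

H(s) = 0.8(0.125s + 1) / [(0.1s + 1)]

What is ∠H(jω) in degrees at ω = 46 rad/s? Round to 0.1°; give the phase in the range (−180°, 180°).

At ω = 46 rad/s:
zero (1 + j46·0.125) = 1 + j5.75 → |·| ≈ 5.8363, ∠ ≈ 80.13°
pole (1 + j46·0.1) = 1 + j4.6 → |·| ≈ 4.7074, ∠ ≈ 77.74°
∠H = (80.13°) − (77.74°) = 2.39°

2.4°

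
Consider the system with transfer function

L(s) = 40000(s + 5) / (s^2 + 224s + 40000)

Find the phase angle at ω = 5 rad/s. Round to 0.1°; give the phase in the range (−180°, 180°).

43.4°

At s = jω = j5:
zero (s+5): 5 + j5 → |·| = √(5²+5²) = √50 ≈ 7.0711, ∠ = arctan(5/5) ≈ 45.00°
quadratic: (j5)² + 224·j5 + 40000 = 39975 + j1120 → |·| ≈ 39991, ∠ ≈ 1.60°
∠L = 45.00° − 1.60° = 43.40°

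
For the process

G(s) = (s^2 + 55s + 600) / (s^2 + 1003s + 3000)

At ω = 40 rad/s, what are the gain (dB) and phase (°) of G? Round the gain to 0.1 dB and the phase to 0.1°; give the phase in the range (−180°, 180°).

Substitute s = j40:
Numerator: (j40)^2 + 55(j40) + 600 = -1000 + j2200
Denominator: (j40)^2 + 1003(j40) + 3000 = 1400 + j40120
|N| = √(1000² + 2200²) ≈ 2416.6, ∠N ≈ 114.44°
|D| = √(1400² + 40120²) ≈ 40144, ∠D ≈ 88.00°
|G| = 2416.6 / 40144 ≈ 0.060198
Gain = 20 log₁₀(0.060198) ≈ -24.41 dB
∠G = 114.44° − 88.00° = 26.44°

-24.4 dB, 26.4°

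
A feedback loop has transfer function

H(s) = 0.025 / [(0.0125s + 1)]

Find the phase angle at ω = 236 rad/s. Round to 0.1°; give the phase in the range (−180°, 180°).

At ω = 236 rad/s:
pole (1 + j236·0.0125) = 1 + j2.95 → |·| ≈ 3.1149, ∠ ≈ 71.27°
∠H = (0°) − (71.27°) = -71.27°

-71.3°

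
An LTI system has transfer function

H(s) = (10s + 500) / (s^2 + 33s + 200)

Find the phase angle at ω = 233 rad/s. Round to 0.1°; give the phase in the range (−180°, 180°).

Substitute s = j233:
Numerator: 10(j233) + 500 = 500 + j2330
Denominator: (j233)^2 + 33(j233) + 200 = -54089 + j7689
|N| = √(500² + 2330²) ≈ 2383, ∠N ≈ 77.89°
|D| = √(54089² + 7689²) ≈ 54633, ∠D ≈ 171.91°
∠H = 77.89° − 171.91° = -94.02°

-94.0°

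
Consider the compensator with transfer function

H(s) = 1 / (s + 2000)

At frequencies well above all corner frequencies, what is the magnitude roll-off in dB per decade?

-20 dB/decade

Each pole contributes −20 dB/decade at high frequency; each zero contributes +20 dB/decade.
Net: 0 zero(s) − 1 pole(s) → -20 dB/decade.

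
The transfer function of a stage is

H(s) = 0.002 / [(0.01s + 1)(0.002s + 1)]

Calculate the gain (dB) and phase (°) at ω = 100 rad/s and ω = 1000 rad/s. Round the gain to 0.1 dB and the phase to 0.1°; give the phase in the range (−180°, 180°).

ω = 100: -57.2 dB, -56.3°; ω = 1000: -81.0 dB, -147.7°

At ω = 100 rad/s:
pole (1 + j100·0.01) = 1 + j1 → |·| ≈ 1.4142, ∠ ≈ 45.00°
pole (1 + j100·0.002) = 1 + j0.2 → |·| ≈ 1.0198, ∠ ≈ 11.31°
|H| = 0.002 · 1 / (1.4142 · 1.0198) ≈ 0.0013868
Gain = 20 log₁₀(0.0013868) ≈ -57.16 dB
∠H = (0°) − (45.00° + 11.31°) = -56.31°

At ω = 1000 rad/s:
pole (1 + j1000·0.01) = 1 + j10 → |·| ≈ 10.05, ∠ ≈ 84.29°
pole (1 + j1000·0.002) = 1 + j2 → |·| ≈ 2.2361, ∠ ≈ 63.43°
|H| = 0.002 · 1 / (10.05 · 2.2361) ≈ 8.8996e-05
Gain = 20 log₁₀(8.8996e-05) ≈ -81.01 dB
∠H = (0°) − (84.29° + 63.43°) = -147.72°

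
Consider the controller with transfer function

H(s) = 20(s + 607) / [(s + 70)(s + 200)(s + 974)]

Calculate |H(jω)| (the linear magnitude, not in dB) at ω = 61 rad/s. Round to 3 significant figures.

At s = jω = j61:
zero (s+607): 607 + j61 → |·| = √(607²+61²) = √372170 ≈ 610.06, ∠ = arctan(61/607) ≈ 5.74°
pole (s+70): 70 + j61 → |·| = √(70²+61²) = √8621 ≈ 92.849, ∠ = arctan(61/70) ≈ 41.07°
pole (s+200): 200 + j61 → |·| = √(200²+61²) = √43721 ≈ 209.1, ∠ = arctan(61/200) ≈ 16.96°
pole (s+974): 974 + j61 → |·| = √(974²+61²) = √952397 ≈ 975.91, ∠ = arctan(61/974) ≈ 3.58°
|H| = 20 · 610.06 / 1.8947e+07 ≈ 0.00064396

0.000644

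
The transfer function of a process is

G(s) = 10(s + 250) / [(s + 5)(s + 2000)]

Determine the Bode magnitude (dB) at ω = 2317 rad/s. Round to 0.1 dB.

-49.7 dB

At s = jω = j2317:
zero (s+250): 250 + j2317 → |·| = √(250²+2317²) = √5430989 ≈ 2330.4, ∠ = arctan(2317/250) ≈ 83.84°
pole (s+5): 5 + j2317 → |·| = √(5²+2317²) = √5368514 ≈ 2317, ∠ = arctan(2317/5) ≈ 89.88°
pole (s+2000): 2000 + j2317 → |·| = √(2000²+2317²) = √9368489 ≈ 3060.8, ∠ = arctan(2317/2000) ≈ 49.20°
|G| = 10 · 2330.4 / 7.0919e+06 ≈ 0.003286
Gain = 20 log₁₀(0.003286) ≈ -49.67 dB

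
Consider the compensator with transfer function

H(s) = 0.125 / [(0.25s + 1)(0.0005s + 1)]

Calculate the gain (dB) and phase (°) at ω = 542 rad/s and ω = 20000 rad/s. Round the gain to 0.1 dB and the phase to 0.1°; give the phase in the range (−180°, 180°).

ω = 542: -61.0 dB, -104.7°; ω = 20000: -112.1 dB, -174.3°

At ω = 542 rad/s:
pole (1 + j542·0.25) = 1 + j135.5 → |·| ≈ 135.5, ∠ ≈ 89.58°
pole (1 + j542·0.0005) = 1 + j0.271 → |·| ≈ 1.0361, ∠ ≈ 15.16°
|H| = 0.125 · 1 / (135.5 · 1.0361) ≈ 0.00089037
Gain = 20 log₁₀(0.00089037) ≈ -61.01 dB
∠H = (0°) − (89.58° + 15.16°) = -104.74°

At ω = 20000 rad/s:
pole (1 + j20000·0.25) = 1 + j5000 → |·| ≈ 5000, ∠ ≈ 89.99°
pole (1 + j20000·0.0005) = 1 + j10 → |·| ≈ 10.05, ∠ ≈ 84.29°
|H| = 0.125 · 1 / (5000 · 10.05) ≈ 2.4876e-06
Gain = 20 log₁₀(2.4876e-06) ≈ -112.08 dB
∠H = (0°) − (89.99° + 84.29°) = -174.28°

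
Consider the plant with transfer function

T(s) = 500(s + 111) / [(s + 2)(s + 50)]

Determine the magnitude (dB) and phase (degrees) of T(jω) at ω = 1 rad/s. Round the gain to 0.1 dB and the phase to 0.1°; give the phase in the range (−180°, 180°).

At s = jω = j1:
zero (s+111): 111 + j1 → |·| = √(111²+1²) = √12322 ≈ 111, ∠ = arctan(1/111) ≈ 0.52°
pole (s+2): 2 + j1 → |·| = √(2²+1²) = √5 ≈ 2.2361, ∠ = arctan(1/2) ≈ 26.57°
pole (s+50): 50 + j1 → |·| = √(50²+1²) = √2501 ≈ 50.01, ∠ = arctan(1/50) ≈ 1.15°
|T| = 500 · 111 / 111.83 ≈ 496.29
Gain = 20 log₁₀(496.29) ≈ 53.91 dB
∠T = 0.52° − 27.72° = -27.20°

53.9 dB, -27.2°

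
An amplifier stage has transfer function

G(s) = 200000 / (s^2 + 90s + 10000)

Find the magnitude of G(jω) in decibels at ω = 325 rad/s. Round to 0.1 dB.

6.0 dB

At s = jω = j325:
quadratic: (j325)² + 90·j325 + 10000 = -95625 + j29250 → |·| ≈ 99999, ∠ ≈ 162.99°
|G| = 200000 / 99999 ≈ 2
Gain = 20 log₁₀(2) ≈ 6.02 dB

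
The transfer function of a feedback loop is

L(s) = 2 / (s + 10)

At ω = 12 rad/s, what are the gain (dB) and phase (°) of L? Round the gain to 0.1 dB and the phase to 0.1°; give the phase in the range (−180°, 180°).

-17.9 dB, -50.2°

At s = jω = j12:
pole (s+10): 10 + j12 → |·| = √(10²+12²) = √244 ≈ 15.62, ∠ = arctan(12/10) ≈ 50.19°
|L| = 2 / 15.62 ≈ 0.12804
Gain = 20 log₁₀(0.12804) ≈ -17.85 dB
∠L = 0.00° − 50.19° = -50.19°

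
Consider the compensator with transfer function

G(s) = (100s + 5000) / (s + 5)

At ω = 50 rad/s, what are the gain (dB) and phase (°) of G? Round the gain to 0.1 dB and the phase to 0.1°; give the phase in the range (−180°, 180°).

43.0 dB, -39.3°

Substitute s = j50:
Numerator: 100(j50) + 5000 = 5000 + j5000
Denominator: (j50) + 5 = 5 + j50
|N| = √(5000² + 5000²) ≈ 7071.1, ∠N ≈ 45.00°
|D| = √(5² + 50²) ≈ 50.249, ∠D ≈ 84.29°
|G| = 7071.1 / 50.249 ≈ 140.72
Gain = 20 log₁₀(140.72) ≈ 42.97 dB
∠G = 45.00° − 84.29° = -39.29°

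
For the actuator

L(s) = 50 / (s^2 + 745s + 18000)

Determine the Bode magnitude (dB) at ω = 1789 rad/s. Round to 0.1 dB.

-96.8 dB

Substitute s = j1789:
Numerator: 50 = 50 + j0
Denominator: (j1789)^2 + 745(j1789) + 18000 = -3182521 + j1332805
|N| = √(50² + 0²) ≈ 50, ∠N ≈ 0.00°
|D| = √(3182521² + 1332805²) ≈ 3.4503e+06, ∠D ≈ 157.28°
|L| = 50 / 3.4503e+06 ≈ 1.4491e-05
Gain = 20 log₁₀(1.4491e-05) ≈ -96.78 dB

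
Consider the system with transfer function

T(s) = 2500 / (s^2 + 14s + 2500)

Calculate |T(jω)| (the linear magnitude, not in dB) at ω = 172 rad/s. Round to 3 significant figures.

0.0919

At s = jω = j172:
quadratic: (j172)² + 14·j172 + 2500 = -27084 + j2408 → |·| ≈ 27191, ∠ ≈ 174.92°
|T| = 2500 / 27191 ≈ 0.091942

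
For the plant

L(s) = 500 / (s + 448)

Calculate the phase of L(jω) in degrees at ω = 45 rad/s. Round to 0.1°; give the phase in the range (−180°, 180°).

-5.7°

Substitute s = j45:
Numerator: 500 = 500 + j0
Denominator: (j45) + 448 = 448 + j45
|N| = √(500² + 0²) ≈ 500, ∠N ≈ 0.00°
|D| = √(448² + 45²) ≈ 450.25, ∠D ≈ 5.74°
∠L = 0.00° − 5.74° = -5.74°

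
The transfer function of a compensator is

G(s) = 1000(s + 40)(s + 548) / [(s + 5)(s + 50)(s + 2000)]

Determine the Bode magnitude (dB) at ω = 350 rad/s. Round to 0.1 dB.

At s = jω = j350:
zero (s+40): 40 + j350 → |·| = √(40²+350²) = √124100 ≈ 352.28, ∠ = arctan(350/40) ≈ 83.48°
zero (s+548): 548 + j350 → |·| = √(548²+350²) = √422804 ≈ 650.23, ∠ = arctan(350/548) ≈ 32.57°
pole (s+5): 5 + j350 → |·| = √(5²+350²) = √122525 ≈ 350.04, ∠ = arctan(350/5) ≈ 89.18°
pole (s+50): 50 + j350 → |·| = √(50²+350²) = √125000 ≈ 353.55, ∠ = arctan(350/50) ≈ 81.87°
pole (s+2000): 2000 + j350 → |·| = √(2000²+350²) = √4122500 ≈ 2030.4, ∠ = arctan(350/2000) ≈ 9.93°
|G| = 1000 · 2.2906e+05 / 2.5128e+08 ≈ 0.91157
Gain = 20 log₁₀(0.91157) ≈ -0.80 dB

-0.8 dB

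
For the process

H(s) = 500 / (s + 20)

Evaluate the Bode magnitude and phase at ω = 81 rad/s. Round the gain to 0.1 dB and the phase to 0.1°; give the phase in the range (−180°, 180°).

15.6 dB, -76.1°

At s = jω = j81:
pole (s+20): 20 + j81 → |·| = √(20²+81²) = √6961 ≈ 83.433, ∠ = arctan(81/20) ≈ 76.13°
|H| = 500 / 83.433 ≈ 5.9928
Gain = 20 log₁₀(5.9928) ≈ 15.55 dB
∠H = 0.00° − 76.13° = -76.13°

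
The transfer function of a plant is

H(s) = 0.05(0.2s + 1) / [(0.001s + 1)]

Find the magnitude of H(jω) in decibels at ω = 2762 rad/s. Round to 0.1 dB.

At ω = 2762 rad/s:
zero (1 + j2762·0.2) = 1 + j552.4 → |·| ≈ 552.4, ∠ ≈ 89.90°
pole (1 + j2762·0.001) = 1 + j2.762 → |·| ≈ 2.9375, ∠ ≈ 70.10°
|H| = 0.05 · 552.4 / (2.9375) ≈ 9.4026
Gain = 20 log₁₀(9.4026) ≈ 19.46 dB

19.5 dB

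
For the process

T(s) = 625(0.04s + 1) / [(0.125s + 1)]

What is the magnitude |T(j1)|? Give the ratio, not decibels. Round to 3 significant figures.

At ω = 1 rad/s:
zero (1 + j1·0.04) = 1 + j0.04 → |·| ≈ 1.0008, ∠ ≈ 2.29°
pole (1 + j1·0.125) = 1 + j0.125 → |·| ≈ 1.0078, ∠ ≈ 7.13°
|T| = 625 · 1.0008 / (1.0078) ≈ 620.66

621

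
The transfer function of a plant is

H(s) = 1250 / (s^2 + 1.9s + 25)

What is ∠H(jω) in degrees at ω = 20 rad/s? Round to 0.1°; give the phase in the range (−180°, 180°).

At s = jω = j20:
quadratic: (j20)² + 1.9·j20 + 25 = -375 + j38 → |·| ≈ 376.92, ∠ ≈ 174.21°
∠H = 0.00° − 174.21° = -174.21°

-174.2°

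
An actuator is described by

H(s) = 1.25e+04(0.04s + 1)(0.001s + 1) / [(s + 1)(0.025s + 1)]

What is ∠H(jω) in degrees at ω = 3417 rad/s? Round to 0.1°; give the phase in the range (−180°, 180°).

At ω = 3417 rad/s:
zero (1 + j3417·0.04) = 1 + j136.68 → |·| ≈ 136.68, ∠ ≈ 89.58°
zero (1 + j3417·0.001) = 1 + j3.417 → |·| ≈ 3.5603, ∠ ≈ 73.69°
pole (1 + j3417·1) = 1 + j3417 → |·| ≈ 3417, ∠ ≈ 89.98°
pole (1 + j3417·0.025) = 1 + j85.425 → |·| ≈ 85.431, ∠ ≈ 89.33°
∠H = (89.58° + 73.69°) − (89.98° + 89.33°) = -16.04°

-16.0°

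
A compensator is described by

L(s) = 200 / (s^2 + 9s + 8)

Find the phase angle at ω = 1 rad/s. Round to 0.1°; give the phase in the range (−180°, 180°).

Substitute s = j1:
Numerator: 200 = 200 + j0
Denominator: (j1)^2 + 9(j1) + 8 = 7 + j9
|N| = √(200² + 0²) ≈ 200, ∠N ≈ 0.00°
|D| = √(7² + 9²) ≈ 11.402, ∠D ≈ 52.13°
∠L = 0.00° − 52.13° = -52.13°

-52.1°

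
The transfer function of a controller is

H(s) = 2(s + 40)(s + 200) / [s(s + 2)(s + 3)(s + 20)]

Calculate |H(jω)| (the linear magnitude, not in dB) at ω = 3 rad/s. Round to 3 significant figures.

At s = jω = j3:
zero (s+40): 40 + j3 → |·| = √(40²+3²) = √1609 ≈ 40.112, ∠ = arctan(3/40) ≈ 4.29°
zero (s+200): 200 + j3 → |·| = √(200²+3²) = √40009 ≈ 200.02, ∠ = arctan(3/200) ≈ 0.86°
pole (s+2): 2 + j3 → |·| = √(2²+3²) = √13 ≈ 3.6056, ∠ = arctan(3/2) ≈ 56.31°
pole (s+3): 3 + j3 → |·| = √(3²+3²) = √18 ≈ 4.2426, ∠ = arctan(3/3) ≈ 45.00°
pole (s+20): 20 + j3 → |·| = √(20²+3²) = √409 ≈ 20.224, ∠ = arctan(3/20) ≈ 8.53°
pole at origin: |s| = 3, ∠ = 90.00° (in denominator)
|H| = 2 · 8023.2 / 928.11 ≈ 17.289

17.3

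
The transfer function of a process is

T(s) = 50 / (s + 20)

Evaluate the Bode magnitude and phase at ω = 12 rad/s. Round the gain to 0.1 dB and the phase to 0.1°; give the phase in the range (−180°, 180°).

At s = jω = j12:
pole (s+20): 20 + j12 → |·| = √(20²+12²) = √544 ≈ 23.324, ∠ = arctan(12/20) ≈ 30.96°
|T| = 50 / 23.324 ≈ 2.1437
Gain = 20 log₁₀(2.1437) ≈ 6.62 dB
∠T = 0.00° − 30.96° = -30.96°

6.6 dB, -31.0°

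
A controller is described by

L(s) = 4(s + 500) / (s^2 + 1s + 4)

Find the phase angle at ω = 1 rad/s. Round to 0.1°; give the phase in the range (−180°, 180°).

At s = jω = j1:
zero (s+500): 500 + j1 → |·| = √(500²+1²) = √250001 ≈ 500, ∠ = arctan(1/500) ≈ 0.11°
quadratic: (j1)² + 1·j1 + 4 = 3 + j1 → |·| ≈ 3.1623, ∠ ≈ 18.43°
∠L = 0.11° − 18.43° = -18.32°

-18.3°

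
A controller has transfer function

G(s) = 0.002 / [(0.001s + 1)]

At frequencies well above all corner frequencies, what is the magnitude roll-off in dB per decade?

-20 dB/decade

Each pole contributes −20 dB/decade at high frequency; each zero contributes +20 dB/decade.
Net: 0 zero(s) − 1 pole(s) → -20 dB/decade.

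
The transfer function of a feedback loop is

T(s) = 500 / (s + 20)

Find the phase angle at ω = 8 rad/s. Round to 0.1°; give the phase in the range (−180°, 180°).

-21.8°

At s = jω = j8:
pole (s+20): 20 + j8 → |·| = √(20²+8²) = √464 ≈ 21.541, ∠ = arctan(8/20) ≈ 21.80°
∠T = 0.00° − 21.80° = -21.80°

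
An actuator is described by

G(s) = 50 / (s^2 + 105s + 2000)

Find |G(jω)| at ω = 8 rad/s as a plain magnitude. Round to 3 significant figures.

0.0237

Substitute s = j8:
Numerator: 50 = 50 + j0
Denominator: (j8)^2 + 105(j8) + 2000 = 1936 + j840
|N| = √(50² + 0²) ≈ 50, ∠N ≈ 0.00°
|D| = √(1936² + 840²) ≈ 2110.4, ∠D ≈ 23.46°
|G| = 50 / 2110.4 ≈ 0.023692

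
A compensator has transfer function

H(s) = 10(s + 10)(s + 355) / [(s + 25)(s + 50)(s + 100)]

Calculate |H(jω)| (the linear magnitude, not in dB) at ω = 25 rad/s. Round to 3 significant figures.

At s = jω = j25:
zero (s+10): 10 + j25 → |·| = √(10²+25²) = √725 ≈ 26.926, ∠ = arctan(25/10) ≈ 68.20°
zero (s+355): 355 + j25 → |·| = √(355²+25²) = √126650 ≈ 355.88, ∠ = arctan(25/355) ≈ 4.03°
pole (s+25): 25 + j25 → |·| = √(25²+25²) = √1250 ≈ 35.355, ∠ = arctan(25/25) ≈ 45.00°
pole (s+50): 50 + j25 → |·| = √(50²+25²) = √3125 ≈ 55.902, ∠ = arctan(25/50) ≈ 26.57°
pole (s+100): 100 + j25 → |·| = √(100²+25²) = √10625 ≈ 103.08, ∠ = arctan(25/100) ≈ 14.04°
|H| = 10 · 9582.4 / 2.0373e+05 ≈ 0.47035

0.470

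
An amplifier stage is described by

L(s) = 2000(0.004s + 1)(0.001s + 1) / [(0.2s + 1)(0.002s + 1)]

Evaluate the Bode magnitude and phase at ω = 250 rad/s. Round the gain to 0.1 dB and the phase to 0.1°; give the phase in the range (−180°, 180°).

34.3 dB, -56.4°

At ω = 250 rad/s:
zero (1 + j250·0.004) = 1 + j1 → |·| ≈ 1.4142, ∠ ≈ 45.00°
zero (1 + j250·0.001) = 1 + j0.25 → |·| ≈ 1.0308, ∠ ≈ 14.04°
pole (1 + j250·0.2) = 1 + j50 → |·| ≈ 50.01, ∠ ≈ 88.85°
pole (1 + j250·0.002) = 1 + j0.5 → |·| ≈ 1.118, ∠ ≈ 26.57°
|L| = 2000 · 1.4142 · 1.0308 / (50.01 · 1.118) ≈ 52.145
Gain = 20 log₁₀(52.145) ≈ 34.34 dB
∠L = (45.00° + 14.04°) − (88.85° + 26.57°) = -56.38°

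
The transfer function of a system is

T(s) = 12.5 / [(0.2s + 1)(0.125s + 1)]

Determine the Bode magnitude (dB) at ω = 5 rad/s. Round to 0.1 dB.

At ω = 5 rad/s:
pole (1 + j5·0.2) = 1 + j1 → |·| ≈ 1.4142, ∠ ≈ 45.00°
pole (1 + j5·0.125) = 1 + j0.625 → |·| ≈ 1.1792, ∠ ≈ 32.01°
|T| = 12.5 · 1 / (1.4142 · 1.1792) ≈ 7.4957
Gain = 20 log₁₀(7.4957) ≈ 17.50 dB

17.5 dB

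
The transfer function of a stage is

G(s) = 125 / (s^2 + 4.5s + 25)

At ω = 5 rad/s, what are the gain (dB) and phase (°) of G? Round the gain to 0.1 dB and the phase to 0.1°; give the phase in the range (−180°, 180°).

14.9 dB, -90.0°

At s = jω = j5:
quadratic: (j5)² + 4.5·j5 + 25 = 0 + j22.5 → |·| ≈ 22.5, ∠ ≈ 90.00°
|G| = 125 / 22.5 ≈ 5.5556
Gain = 20 log₁₀(5.5556) ≈ 14.89 dB
∠G = 0.00° − 90.00° = -90.00°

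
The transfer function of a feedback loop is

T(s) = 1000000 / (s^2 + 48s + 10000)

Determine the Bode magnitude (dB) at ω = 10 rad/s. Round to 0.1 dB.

At s = jω = j10:
quadratic: (j10)² + 48·j10 + 10000 = 9900 + j480 → |·| ≈ 9911.6, ∠ ≈ 2.78°
|T| = 1000000 / 9911.6 ≈ 100.89
Gain = 20 log₁₀(100.89) ≈ 40.08 dB

40.1 dB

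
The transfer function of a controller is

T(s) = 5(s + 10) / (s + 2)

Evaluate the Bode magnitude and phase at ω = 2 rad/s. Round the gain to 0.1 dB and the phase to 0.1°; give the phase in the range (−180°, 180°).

At s = jω = j2:
zero (s+10): 10 + j2 → |·| = √(10²+2²) = √104 ≈ 10.198, ∠ = arctan(2/10) ≈ 11.31°
pole (s+2): 2 + j2 → |·| = √(2²+2²) = √8 ≈ 2.8284, ∠ = arctan(2/2) ≈ 45.00°
|T| = 5 · 10.198 / 2.8284 ≈ 18.028
Gain = 20 log₁₀(18.028) ≈ 25.12 dB
∠T = 11.31° − 45.00° = -33.69°

25.1 dB, -33.7°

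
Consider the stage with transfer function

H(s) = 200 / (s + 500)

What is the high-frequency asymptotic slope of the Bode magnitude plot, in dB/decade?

-20 dB/decade

Each pole contributes −20 dB/decade at high frequency; each zero contributes +20 dB/decade.
Net: 0 zero(s) − 1 pole(s) → -20 dB/decade.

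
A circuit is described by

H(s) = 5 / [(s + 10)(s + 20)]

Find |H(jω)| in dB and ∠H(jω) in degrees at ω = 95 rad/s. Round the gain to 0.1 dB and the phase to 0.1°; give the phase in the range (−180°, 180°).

At s = jω = j95:
pole (s+10): 10 + j95 → |·| = √(10²+95²) = √9125 ≈ 95.525, ∠ = arctan(95/10) ≈ 83.99°
pole (s+20): 20 + j95 → |·| = √(20²+95²) = √9425 ≈ 97.082, ∠ = arctan(95/20) ≈ 78.11°
|H| = 5 / 9273.8 ≈ 0.00053915
Gain = 20 log₁₀(0.00053915) ≈ -65.37 dB
∠H = 0.00° − 162.10° = -162.10°

-65.4 dB, -162.1°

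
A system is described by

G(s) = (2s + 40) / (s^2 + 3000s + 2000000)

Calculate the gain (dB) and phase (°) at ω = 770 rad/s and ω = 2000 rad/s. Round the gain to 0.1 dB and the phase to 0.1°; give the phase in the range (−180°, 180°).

ω = 770: -64.9 dB, 29.9°; ω = 2000: -64.0 dB, -19.0°

Substitute s = j770:
Numerator: 2(j770) + 40 = 40 + j1540
Denominator: (j770)^2 + 3000(j770) + 2000000 = 1407100 + j2310000
|N| = √(40² + 1540²) ≈ 1540.5, ∠N ≈ 88.51°
|D| = √(1407100² + 2310000²) ≈ 2.7048e+06, ∠D ≈ 58.65°
|G| = 1540.5 / 2.7048e+06 ≈ 0.00056954
Gain = 20 log₁₀(0.00056954) ≈ -64.89 dB
∠G = 88.51° − 58.65° = 29.86°

Substitute s = j2000:
Numerator: 2(j2000) + 40 = 40 + j4000
Denominator: (j2000)^2 + 3000(j2000) + 2000000 = -2000000 + j6000000
|N| = √(40² + 4000²) ≈ 4000.2, ∠N ≈ 89.43°
|D| = √(2000000² + 6000000²) ≈ 6.3246e+06, ∠D ≈ 108.43°
|G| = 4000.2 / 6.3246e+06 ≈ 0.00063248
Gain = 20 log₁₀(0.00063248) ≈ -63.98 dB
∠G = 89.43° − 108.43° = -19.00°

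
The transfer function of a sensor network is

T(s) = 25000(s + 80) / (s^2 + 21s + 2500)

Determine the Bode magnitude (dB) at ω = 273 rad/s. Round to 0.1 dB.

At s = jω = j273:
zero (s+80): 80 + j273 → |·| = √(80²+273²) = √80929 ≈ 284.48, ∠ = arctan(273/80) ≈ 73.67°
quadratic: (j273)² + 21·j273 + 2500 = -72029 + j5733 → |·| ≈ 72257, ∠ ≈ 175.45°
|T| = 25000 · 284.48 / 72257 ≈ 98.426
Gain = 20 log₁₀(98.426) ≈ 39.86 dB

39.9 dB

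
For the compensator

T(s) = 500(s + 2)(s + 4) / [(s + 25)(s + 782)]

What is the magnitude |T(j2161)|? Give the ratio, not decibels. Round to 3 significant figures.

470

At s = jω = j2161:
zero (s+2): 2 + j2161 → |·| = √(2²+2161²) = √4669925 ≈ 2161, ∠ = arctan(2161/2) ≈ 89.95°
zero (s+4): 4 + j2161 → |·| = √(4²+2161²) = √4669937 ≈ 2161, ∠ = arctan(2161/4) ≈ 89.89°
pole (s+25): 25 + j2161 → |·| = √(25²+2161²) = √4670546 ≈ 2161.1, ∠ = arctan(2161/25) ≈ 89.34°
pole (s+782): 782 + j2161 → |·| = √(782²+2161²) = √5281445 ≈ 2298.1, ∠ = arctan(2161/782) ≈ 70.11°
|T| = 500 · 4.6699e+06 / 4.9664e+06 ≈ 470.15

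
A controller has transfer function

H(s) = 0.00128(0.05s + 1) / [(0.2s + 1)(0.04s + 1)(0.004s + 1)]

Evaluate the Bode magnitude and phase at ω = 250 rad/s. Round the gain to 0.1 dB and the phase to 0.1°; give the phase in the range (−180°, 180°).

-92.9 dB, -132.7°

At ω = 250 rad/s:
zero (1 + j250·0.05) = 1 + j12.5 → |·| ≈ 12.54, ∠ ≈ 85.43°
pole (1 + j250·0.2) = 1 + j50 → |·| ≈ 50.01, ∠ ≈ 88.85°
pole (1 + j250·0.04) = 1 + j10 → |·| ≈ 10.05, ∠ ≈ 84.29°
pole (1 + j250·0.004) = 1 + j1 → |·| ≈ 1.4142, ∠ ≈ 45.00°
|H| = 0.00128 · 12.54 / (50.01 · 10.05 · 1.4142) ≈ 2.2583e-05
Gain = 20 log₁₀(2.2583e-05) ≈ -92.92 dB
∠H = (85.43°) − (88.85° + 84.29° + 45.00°) = -132.71°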